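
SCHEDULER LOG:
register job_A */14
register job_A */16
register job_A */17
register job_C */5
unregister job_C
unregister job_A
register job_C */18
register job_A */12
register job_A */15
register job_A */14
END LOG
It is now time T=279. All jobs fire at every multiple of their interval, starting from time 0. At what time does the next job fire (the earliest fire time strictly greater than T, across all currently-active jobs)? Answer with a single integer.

Op 1: register job_A */14 -> active={job_A:*/14}
Op 2: register job_A */16 -> active={job_A:*/16}
Op 3: register job_A */17 -> active={job_A:*/17}
Op 4: register job_C */5 -> active={job_A:*/17, job_C:*/5}
Op 5: unregister job_C -> active={job_A:*/17}
Op 6: unregister job_A -> active={}
Op 7: register job_C */18 -> active={job_C:*/18}
Op 8: register job_A */12 -> active={job_A:*/12, job_C:*/18}
Op 9: register job_A */15 -> active={job_A:*/15, job_C:*/18}
Op 10: register job_A */14 -> active={job_A:*/14, job_C:*/18}
  job_A: interval 14, next fire after T=279 is 280
  job_C: interval 18, next fire after T=279 is 288
Earliest fire time = 280 (job job_A)

Answer: 280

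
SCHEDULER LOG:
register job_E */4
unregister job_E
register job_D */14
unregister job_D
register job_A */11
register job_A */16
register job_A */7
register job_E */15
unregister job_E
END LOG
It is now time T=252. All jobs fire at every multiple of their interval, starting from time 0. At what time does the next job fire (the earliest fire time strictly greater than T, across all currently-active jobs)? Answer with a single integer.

Op 1: register job_E */4 -> active={job_E:*/4}
Op 2: unregister job_E -> active={}
Op 3: register job_D */14 -> active={job_D:*/14}
Op 4: unregister job_D -> active={}
Op 5: register job_A */11 -> active={job_A:*/11}
Op 6: register job_A */16 -> active={job_A:*/16}
Op 7: register job_A */7 -> active={job_A:*/7}
Op 8: register job_E */15 -> active={job_A:*/7, job_E:*/15}
Op 9: unregister job_E -> active={job_A:*/7}
  job_A: interval 7, next fire after T=252 is 259
Earliest fire time = 259 (job job_A)

Answer: 259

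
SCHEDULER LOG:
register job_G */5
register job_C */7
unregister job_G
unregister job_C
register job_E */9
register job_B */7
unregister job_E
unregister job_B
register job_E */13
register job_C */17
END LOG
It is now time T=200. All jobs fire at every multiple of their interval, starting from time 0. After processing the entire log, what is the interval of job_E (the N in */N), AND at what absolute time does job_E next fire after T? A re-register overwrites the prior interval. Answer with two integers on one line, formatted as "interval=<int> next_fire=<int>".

Answer: interval=13 next_fire=208

Derivation:
Op 1: register job_G */5 -> active={job_G:*/5}
Op 2: register job_C */7 -> active={job_C:*/7, job_G:*/5}
Op 3: unregister job_G -> active={job_C:*/7}
Op 4: unregister job_C -> active={}
Op 5: register job_E */9 -> active={job_E:*/9}
Op 6: register job_B */7 -> active={job_B:*/7, job_E:*/9}
Op 7: unregister job_E -> active={job_B:*/7}
Op 8: unregister job_B -> active={}
Op 9: register job_E */13 -> active={job_E:*/13}
Op 10: register job_C */17 -> active={job_C:*/17, job_E:*/13}
Final interval of job_E = 13
Next fire of job_E after T=200: (200//13+1)*13 = 208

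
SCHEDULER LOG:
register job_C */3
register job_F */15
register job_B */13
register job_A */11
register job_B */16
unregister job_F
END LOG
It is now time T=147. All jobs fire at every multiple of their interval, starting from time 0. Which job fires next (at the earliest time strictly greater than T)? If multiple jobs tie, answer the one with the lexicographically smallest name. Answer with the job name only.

Answer: job_C

Derivation:
Op 1: register job_C */3 -> active={job_C:*/3}
Op 2: register job_F */15 -> active={job_C:*/3, job_F:*/15}
Op 3: register job_B */13 -> active={job_B:*/13, job_C:*/3, job_F:*/15}
Op 4: register job_A */11 -> active={job_A:*/11, job_B:*/13, job_C:*/3, job_F:*/15}
Op 5: register job_B */16 -> active={job_A:*/11, job_B:*/16, job_C:*/3, job_F:*/15}
Op 6: unregister job_F -> active={job_A:*/11, job_B:*/16, job_C:*/3}
  job_A: interval 11, next fire after T=147 is 154
  job_B: interval 16, next fire after T=147 is 160
  job_C: interval 3, next fire after T=147 is 150
Earliest = 150, winner (lex tiebreak) = job_C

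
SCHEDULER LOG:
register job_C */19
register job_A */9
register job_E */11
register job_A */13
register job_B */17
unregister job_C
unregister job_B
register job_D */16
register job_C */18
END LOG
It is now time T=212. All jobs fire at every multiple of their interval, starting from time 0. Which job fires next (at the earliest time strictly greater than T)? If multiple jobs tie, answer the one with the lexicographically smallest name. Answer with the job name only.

Answer: job_C

Derivation:
Op 1: register job_C */19 -> active={job_C:*/19}
Op 2: register job_A */9 -> active={job_A:*/9, job_C:*/19}
Op 3: register job_E */11 -> active={job_A:*/9, job_C:*/19, job_E:*/11}
Op 4: register job_A */13 -> active={job_A:*/13, job_C:*/19, job_E:*/11}
Op 5: register job_B */17 -> active={job_A:*/13, job_B:*/17, job_C:*/19, job_E:*/11}
Op 6: unregister job_C -> active={job_A:*/13, job_B:*/17, job_E:*/11}
Op 7: unregister job_B -> active={job_A:*/13, job_E:*/11}
Op 8: register job_D */16 -> active={job_A:*/13, job_D:*/16, job_E:*/11}
Op 9: register job_C */18 -> active={job_A:*/13, job_C:*/18, job_D:*/16, job_E:*/11}
  job_A: interval 13, next fire after T=212 is 221
  job_C: interval 18, next fire after T=212 is 216
  job_D: interval 16, next fire after T=212 is 224
  job_E: interval 11, next fire after T=212 is 220
Earliest = 216, winner (lex tiebreak) = job_C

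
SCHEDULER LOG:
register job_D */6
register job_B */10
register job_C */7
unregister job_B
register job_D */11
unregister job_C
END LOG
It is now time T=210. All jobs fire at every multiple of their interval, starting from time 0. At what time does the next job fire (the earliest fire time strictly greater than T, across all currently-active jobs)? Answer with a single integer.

Op 1: register job_D */6 -> active={job_D:*/6}
Op 2: register job_B */10 -> active={job_B:*/10, job_D:*/6}
Op 3: register job_C */7 -> active={job_B:*/10, job_C:*/7, job_D:*/6}
Op 4: unregister job_B -> active={job_C:*/7, job_D:*/6}
Op 5: register job_D */11 -> active={job_C:*/7, job_D:*/11}
Op 6: unregister job_C -> active={job_D:*/11}
  job_D: interval 11, next fire after T=210 is 220
Earliest fire time = 220 (job job_D)

Answer: 220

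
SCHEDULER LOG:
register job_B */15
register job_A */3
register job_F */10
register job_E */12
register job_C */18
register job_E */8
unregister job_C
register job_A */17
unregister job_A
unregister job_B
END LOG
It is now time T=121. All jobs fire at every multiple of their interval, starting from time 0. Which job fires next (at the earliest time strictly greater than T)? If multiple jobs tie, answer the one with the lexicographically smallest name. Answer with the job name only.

Answer: job_E

Derivation:
Op 1: register job_B */15 -> active={job_B:*/15}
Op 2: register job_A */3 -> active={job_A:*/3, job_B:*/15}
Op 3: register job_F */10 -> active={job_A:*/3, job_B:*/15, job_F:*/10}
Op 4: register job_E */12 -> active={job_A:*/3, job_B:*/15, job_E:*/12, job_F:*/10}
Op 5: register job_C */18 -> active={job_A:*/3, job_B:*/15, job_C:*/18, job_E:*/12, job_F:*/10}
Op 6: register job_E */8 -> active={job_A:*/3, job_B:*/15, job_C:*/18, job_E:*/8, job_F:*/10}
Op 7: unregister job_C -> active={job_A:*/3, job_B:*/15, job_E:*/8, job_F:*/10}
Op 8: register job_A */17 -> active={job_A:*/17, job_B:*/15, job_E:*/8, job_F:*/10}
Op 9: unregister job_A -> active={job_B:*/15, job_E:*/8, job_F:*/10}
Op 10: unregister job_B -> active={job_E:*/8, job_F:*/10}
  job_E: interval 8, next fire after T=121 is 128
  job_F: interval 10, next fire after T=121 is 130
Earliest = 128, winner (lex tiebreak) = job_E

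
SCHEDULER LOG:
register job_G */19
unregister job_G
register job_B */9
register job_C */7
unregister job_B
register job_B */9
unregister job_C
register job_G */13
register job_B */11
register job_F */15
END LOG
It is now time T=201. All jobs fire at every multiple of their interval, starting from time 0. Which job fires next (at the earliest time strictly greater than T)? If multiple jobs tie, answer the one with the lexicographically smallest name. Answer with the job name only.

Op 1: register job_G */19 -> active={job_G:*/19}
Op 2: unregister job_G -> active={}
Op 3: register job_B */9 -> active={job_B:*/9}
Op 4: register job_C */7 -> active={job_B:*/9, job_C:*/7}
Op 5: unregister job_B -> active={job_C:*/7}
Op 6: register job_B */9 -> active={job_B:*/9, job_C:*/7}
Op 7: unregister job_C -> active={job_B:*/9}
Op 8: register job_G */13 -> active={job_B:*/9, job_G:*/13}
Op 9: register job_B */11 -> active={job_B:*/11, job_G:*/13}
Op 10: register job_F */15 -> active={job_B:*/11, job_F:*/15, job_G:*/13}
  job_B: interval 11, next fire after T=201 is 209
  job_F: interval 15, next fire after T=201 is 210
  job_G: interval 13, next fire after T=201 is 208
Earliest = 208, winner (lex tiebreak) = job_G

Answer: job_G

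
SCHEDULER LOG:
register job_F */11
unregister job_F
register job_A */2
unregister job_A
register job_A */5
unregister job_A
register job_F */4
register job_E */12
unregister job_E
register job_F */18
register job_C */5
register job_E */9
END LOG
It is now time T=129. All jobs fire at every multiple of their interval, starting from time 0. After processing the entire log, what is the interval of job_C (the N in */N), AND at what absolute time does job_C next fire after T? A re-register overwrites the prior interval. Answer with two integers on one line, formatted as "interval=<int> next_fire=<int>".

Op 1: register job_F */11 -> active={job_F:*/11}
Op 2: unregister job_F -> active={}
Op 3: register job_A */2 -> active={job_A:*/2}
Op 4: unregister job_A -> active={}
Op 5: register job_A */5 -> active={job_A:*/5}
Op 6: unregister job_A -> active={}
Op 7: register job_F */4 -> active={job_F:*/4}
Op 8: register job_E */12 -> active={job_E:*/12, job_F:*/4}
Op 9: unregister job_E -> active={job_F:*/4}
Op 10: register job_F */18 -> active={job_F:*/18}
Op 11: register job_C */5 -> active={job_C:*/5, job_F:*/18}
Op 12: register job_E */9 -> active={job_C:*/5, job_E:*/9, job_F:*/18}
Final interval of job_C = 5
Next fire of job_C after T=129: (129//5+1)*5 = 130

Answer: interval=5 next_fire=130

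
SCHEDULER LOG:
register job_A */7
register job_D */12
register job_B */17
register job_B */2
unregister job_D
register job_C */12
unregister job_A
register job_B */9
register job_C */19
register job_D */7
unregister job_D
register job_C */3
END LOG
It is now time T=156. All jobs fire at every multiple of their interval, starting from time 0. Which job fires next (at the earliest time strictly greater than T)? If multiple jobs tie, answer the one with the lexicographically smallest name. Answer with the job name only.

Answer: job_C

Derivation:
Op 1: register job_A */7 -> active={job_A:*/7}
Op 2: register job_D */12 -> active={job_A:*/7, job_D:*/12}
Op 3: register job_B */17 -> active={job_A:*/7, job_B:*/17, job_D:*/12}
Op 4: register job_B */2 -> active={job_A:*/7, job_B:*/2, job_D:*/12}
Op 5: unregister job_D -> active={job_A:*/7, job_B:*/2}
Op 6: register job_C */12 -> active={job_A:*/7, job_B:*/2, job_C:*/12}
Op 7: unregister job_A -> active={job_B:*/2, job_C:*/12}
Op 8: register job_B */9 -> active={job_B:*/9, job_C:*/12}
Op 9: register job_C */19 -> active={job_B:*/9, job_C:*/19}
Op 10: register job_D */7 -> active={job_B:*/9, job_C:*/19, job_D:*/7}
Op 11: unregister job_D -> active={job_B:*/9, job_C:*/19}
Op 12: register job_C */3 -> active={job_B:*/9, job_C:*/3}
  job_B: interval 9, next fire after T=156 is 162
  job_C: interval 3, next fire after T=156 is 159
Earliest = 159, winner (lex tiebreak) = job_C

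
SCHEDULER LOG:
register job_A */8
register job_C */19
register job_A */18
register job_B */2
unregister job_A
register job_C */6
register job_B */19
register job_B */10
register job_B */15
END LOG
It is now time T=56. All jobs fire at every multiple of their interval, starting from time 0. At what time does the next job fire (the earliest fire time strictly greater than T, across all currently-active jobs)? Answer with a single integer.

Answer: 60

Derivation:
Op 1: register job_A */8 -> active={job_A:*/8}
Op 2: register job_C */19 -> active={job_A:*/8, job_C:*/19}
Op 3: register job_A */18 -> active={job_A:*/18, job_C:*/19}
Op 4: register job_B */2 -> active={job_A:*/18, job_B:*/2, job_C:*/19}
Op 5: unregister job_A -> active={job_B:*/2, job_C:*/19}
Op 6: register job_C */6 -> active={job_B:*/2, job_C:*/6}
Op 7: register job_B */19 -> active={job_B:*/19, job_C:*/6}
Op 8: register job_B */10 -> active={job_B:*/10, job_C:*/6}
Op 9: register job_B */15 -> active={job_B:*/15, job_C:*/6}
  job_B: interval 15, next fire after T=56 is 60
  job_C: interval 6, next fire after T=56 is 60
Earliest fire time = 60 (job job_B)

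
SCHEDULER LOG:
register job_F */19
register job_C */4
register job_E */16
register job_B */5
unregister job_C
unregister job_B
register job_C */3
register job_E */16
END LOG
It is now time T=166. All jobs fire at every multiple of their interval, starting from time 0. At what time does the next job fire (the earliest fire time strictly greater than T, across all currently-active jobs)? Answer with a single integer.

Op 1: register job_F */19 -> active={job_F:*/19}
Op 2: register job_C */4 -> active={job_C:*/4, job_F:*/19}
Op 3: register job_E */16 -> active={job_C:*/4, job_E:*/16, job_F:*/19}
Op 4: register job_B */5 -> active={job_B:*/5, job_C:*/4, job_E:*/16, job_F:*/19}
Op 5: unregister job_C -> active={job_B:*/5, job_E:*/16, job_F:*/19}
Op 6: unregister job_B -> active={job_E:*/16, job_F:*/19}
Op 7: register job_C */3 -> active={job_C:*/3, job_E:*/16, job_F:*/19}
Op 8: register job_E */16 -> active={job_C:*/3, job_E:*/16, job_F:*/19}
  job_C: interval 3, next fire after T=166 is 168
  job_E: interval 16, next fire after T=166 is 176
  job_F: interval 19, next fire after T=166 is 171
Earliest fire time = 168 (job job_C)

Answer: 168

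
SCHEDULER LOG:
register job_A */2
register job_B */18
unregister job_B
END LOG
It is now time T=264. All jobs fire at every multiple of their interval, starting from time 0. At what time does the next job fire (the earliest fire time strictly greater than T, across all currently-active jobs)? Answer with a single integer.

Op 1: register job_A */2 -> active={job_A:*/2}
Op 2: register job_B */18 -> active={job_A:*/2, job_B:*/18}
Op 3: unregister job_B -> active={job_A:*/2}
  job_A: interval 2, next fire after T=264 is 266
Earliest fire time = 266 (job job_A)

Answer: 266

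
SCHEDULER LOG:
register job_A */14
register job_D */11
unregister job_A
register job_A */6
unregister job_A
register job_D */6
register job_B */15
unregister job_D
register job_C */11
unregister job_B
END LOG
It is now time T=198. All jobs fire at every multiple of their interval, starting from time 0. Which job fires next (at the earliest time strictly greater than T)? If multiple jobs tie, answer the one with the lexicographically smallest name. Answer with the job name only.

Answer: job_C

Derivation:
Op 1: register job_A */14 -> active={job_A:*/14}
Op 2: register job_D */11 -> active={job_A:*/14, job_D:*/11}
Op 3: unregister job_A -> active={job_D:*/11}
Op 4: register job_A */6 -> active={job_A:*/6, job_D:*/11}
Op 5: unregister job_A -> active={job_D:*/11}
Op 6: register job_D */6 -> active={job_D:*/6}
Op 7: register job_B */15 -> active={job_B:*/15, job_D:*/6}
Op 8: unregister job_D -> active={job_B:*/15}
Op 9: register job_C */11 -> active={job_B:*/15, job_C:*/11}
Op 10: unregister job_B -> active={job_C:*/11}
  job_C: interval 11, next fire after T=198 is 209
Earliest = 209, winner (lex tiebreak) = job_C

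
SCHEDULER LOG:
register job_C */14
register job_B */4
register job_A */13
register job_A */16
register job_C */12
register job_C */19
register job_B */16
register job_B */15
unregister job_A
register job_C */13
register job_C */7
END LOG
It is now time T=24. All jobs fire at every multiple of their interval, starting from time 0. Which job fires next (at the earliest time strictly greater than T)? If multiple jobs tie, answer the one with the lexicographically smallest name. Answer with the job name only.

Op 1: register job_C */14 -> active={job_C:*/14}
Op 2: register job_B */4 -> active={job_B:*/4, job_C:*/14}
Op 3: register job_A */13 -> active={job_A:*/13, job_B:*/4, job_C:*/14}
Op 4: register job_A */16 -> active={job_A:*/16, job_B:*/4, job_C:*/14}
Op 5: register job_C */12 -> active={job_A:*/16, job_B:*/4, job_C:*/12}
Op 6: register job_C */19 -> active={job_A:*/16, job_B:*/4, job_C:*/19}
Op 7: register job_B */16 -> active={job_A:*/16, job_B:*/16, job_C:*/19}
Op 8: register job_B */15 -> active={job_A:*/16, job_B:*/15, job_C:*/19}
Op 9: unregister job_A -> active={job_B:*/15, job_C:*/19}
Op 10: register job_C */13 -> active={job_B:*/15, job_C:*/13}
Op 11: register job_C */7 -> active={job_B:*/15, job_C:*/7}
  job_B: interval 15, next fire after T=24 is 30
  job_C: interval 7, next fire after T=24 is 28
Earliest = 28, winner (lex tiebreak) = job_C

Answer: job_C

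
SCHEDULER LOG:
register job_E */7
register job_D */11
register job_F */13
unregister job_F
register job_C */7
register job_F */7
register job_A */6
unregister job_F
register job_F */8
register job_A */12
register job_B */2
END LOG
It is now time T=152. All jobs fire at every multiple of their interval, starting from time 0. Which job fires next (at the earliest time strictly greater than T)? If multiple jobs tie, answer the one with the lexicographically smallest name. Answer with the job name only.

Answer: job_B

Derivation:
Op 1: register job_E */7 -> active={job_E:*/7}
Op 2: register job_D */11 -> active={job_D:*/11, job_E:*/7}
Op 3: register job_F */13 -> active={job_D:*/11, job_E:*/7, job_F:*/13}
Op 4: unregister job_F -> active={job_D:*/11, job_E:*/7}
Op 5: register job_C */7 -> active={job_C:*/7, job_D:*/11, job_E:*/7}
Op 6: register job_F */7 -> active={job_C:*/7, job_D:*/11, job_E:*/7, job_F:*/7}
Op 7: register job_A */6 -> active={job_A:*/6, job_C:*/7, job_D:*/11, job_E:*/7, job_F:*/7}
Op 8: unregister job_F -> active={job_A:*/6, job_C:*/7, job_D:*/11, job_E:*/7}
Op 9: register job_F */8 -> active={job_A:*/6, job_C:*/7, job_D:*/11, job_E:*/7, job_F:*/8}
Op 10: register job_A */12 -> active={job_A:*/12, job_C:*/7, job_D:*/11, job_E:*/7, job_F:*/8}
Op 11: register job_B */2 -> active={job_A:*/12, job_B:*/2, job_C:*/7, job_D:*/11, job_E:*/7, job_F:*/8}
  job_A: interval 12, next fire after T=152 is 156
  job_B: interval 2, next fire after T=152 is 154
  job_C: interval 7, next fire after T=152 is 154
  job_D: interval 11, next fire after T=152 is 154
  job_E: interval 7, next fire after T=152 is 154
  job_F: interval 8, next fire after T=152 is 160
Earliest = 154, winner (lex tiebreak) = job_B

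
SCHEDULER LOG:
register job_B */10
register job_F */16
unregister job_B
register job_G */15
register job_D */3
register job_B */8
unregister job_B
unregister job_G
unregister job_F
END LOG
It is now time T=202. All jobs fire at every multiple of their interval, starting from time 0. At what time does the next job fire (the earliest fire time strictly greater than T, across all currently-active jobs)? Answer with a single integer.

Answer: 204

Derivation:
Op 1: register job_B */10 -> active={job_B:*/10}
Op 2: register job_F */16 -> active={job_B:*/10, job_F:*/16}
Op 3: unregister job_B -> active={job_F:*/16}
Op 4: register job_G */15 -> active={job_F:*/16, job_G:*/15}
Op 5: register job_D */3 -> active={job_D:*/3, job_F:*/16, job_G:*/15}
Op 6: register job_B */8 -> active={job_B:*/8, job_D:*/3, job_F:*/16, job_G:*/15}
Op 7: unregister job_B -> active={job_D:*/3, job_F:*/16, job_G:*/15}
Op 8: unregister job_G -> active={job_D:*/3, job_F:*/16}
Op 9: unregister job_F -> active={job_D:*/3}
  job_D: interval 3, next fire after T=202 is 204
Earliest fire time = 204 (job job_D)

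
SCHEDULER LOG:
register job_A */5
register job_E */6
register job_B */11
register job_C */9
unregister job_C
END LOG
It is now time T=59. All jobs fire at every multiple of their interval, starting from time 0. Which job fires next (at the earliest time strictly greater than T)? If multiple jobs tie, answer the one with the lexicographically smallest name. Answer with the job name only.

Answer: job_A

Derivation:
Op 1: register job_A */5 -> active={job_A:*/5}
Op 2: register job_E */6 -> active={job_A:*/5, job_E:*/6}
Op 3: register job_B */11 -> active={job_A:*/5, job_B:*/11, job_E:*/6}
Op 4: register job_C */9 -> active={job_A:*/5, job_B:*/11, job_C:*/9, job_E:*/6}
Op 5: unregister job_C -> active={job_A:*/5, job_B:*/11, job_E:*/6}
  job_A: interval 5, next fire after T=59 is 60
  job_B: interval 11, next fire after T=59 is 66
  job_E: interval 6, next fire after T=59 is 60
Earliest = 60, winner (lex tiebreak) = job_A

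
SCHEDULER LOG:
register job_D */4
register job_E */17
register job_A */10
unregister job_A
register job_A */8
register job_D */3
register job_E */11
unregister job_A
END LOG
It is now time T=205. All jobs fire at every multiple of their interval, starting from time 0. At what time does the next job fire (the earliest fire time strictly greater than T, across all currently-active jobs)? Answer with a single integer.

Op 1: register job_D */4 -> active={job_D:*/4}
Op 2: register job_E */17 -> active={job_D:*/4, job_E:*/17}
Op 3: register job_A */10 -> active={job_A:*/10, job_D:*/4, job_E:*/17}
Op 4: unregister job_A -> active={job_D:*/4, job_E:*/17}
Op 5: register job_A */8 -> active={job_A:*/8, job_D:*/4, job_E:*/17}
Op 6: register job_D */3 -> active={job_A:*/8, job_D:*/3, job_E:*/17}
Op 7: register job_E */11 -> active={job_A:*/8, job_D:*/3, job_E:*/11}
Op 8: unregister job_A -> active={job_D:*/3, job_E:*/11}
  job_D: interval 3, next fire after T=205 is 207
  job_E: interval 11, next fire after T=205 is 209
Earliest fire time = 207 (job job_D)

Answer: 207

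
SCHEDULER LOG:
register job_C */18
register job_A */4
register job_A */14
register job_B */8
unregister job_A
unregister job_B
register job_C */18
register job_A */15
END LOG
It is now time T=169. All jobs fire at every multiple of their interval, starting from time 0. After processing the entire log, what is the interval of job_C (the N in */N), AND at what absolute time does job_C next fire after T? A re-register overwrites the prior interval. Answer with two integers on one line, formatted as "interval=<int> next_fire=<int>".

Answer: interval=18 next_fire=180

Derivation:
Op 1: register job_C */18 -> active={job_C:*/18}
Op 2: register job_A */4 -> active={job_A:*/4, job_C:*/18}
Op 3: register job_A */14 -> active={job_A:*/14, job_C:*/18}
Op 4: register job_B */8 -> active={job_A:*/14, job_B:*/8, job_C:*/18}
Op 5: unregister job_A -> active={job_B:*/8, job_C:*/18}
Op 6: unregister job_B -> active={job_C:*/18}
Op 7: register job_C */18 -> active={job_C:*/18}
Op 8: register job_A */15 -> active={job_A:*/15, job_C:*/18}
Final interval of job_C = 18
Next fire of job_C after T=169: (169//18+1)*18 = 180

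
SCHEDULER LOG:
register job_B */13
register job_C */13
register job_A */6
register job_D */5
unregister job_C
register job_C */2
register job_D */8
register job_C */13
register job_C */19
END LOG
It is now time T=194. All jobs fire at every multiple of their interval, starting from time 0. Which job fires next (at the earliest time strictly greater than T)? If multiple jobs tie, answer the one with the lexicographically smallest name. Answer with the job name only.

Answer: job_B

Derivation:
Op 1: register job_B */13 -> active={job_B:*/13}
Op 2: register job_C */13 -> active={job_B:*/13, job_C:*/13}
Op 3: register job_A */6 -> active={job_A:*/6, job_B:*/13, job_C:*/13}
Op 4: register job_D */5 -> active={job_A:*/6, job_B:*/13, job_C:*/13, job_D:*/5}
Op 5: unregister job_C -> active={job_A:*/6, job_B:*/13, job_D:*/5}
Op 6: register job_C */2 -> active={job_A:*/6, job_B:*/13, job_C:*/2, job_D:*/5}
Op 7: register job_D */8 -> active={job_A:*/6, job_B:*/13, job_C:*/2, job_D:*/8}
Op 8: register job_C */13 -> active={job_A:*/6, job_B:*/13, job_C:*/13, job_D:*/8}
Op 9: register job_C */19 -> active={job_A:*/6, job_B:*/13, job_C:*/19, job_D:*/8}
  job_A: interval 6, next fire after T=194 is 198
  job_B: interval 13, next fire after T=194 is 195
  job_C: interval 19, next fire after T=194 is 209
  job_D: interval 8, next fire after T=194 is 200
Earliest = 195, winner (lex tiebreak) = job_B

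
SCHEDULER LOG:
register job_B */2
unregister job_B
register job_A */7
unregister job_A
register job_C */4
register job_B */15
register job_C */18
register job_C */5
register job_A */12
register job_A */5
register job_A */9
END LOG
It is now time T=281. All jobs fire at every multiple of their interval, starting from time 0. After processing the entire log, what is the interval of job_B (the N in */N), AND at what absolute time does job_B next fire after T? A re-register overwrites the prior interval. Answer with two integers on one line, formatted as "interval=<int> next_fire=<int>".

Op 1: register job_B */2 -> active={job_B:*/2}
Op 2: unregister job_B -> active={}
Op 3: register job_A */7 -> active={job_A:*/7}
Op 4: unregister job_A -> active={}
Op 5: register job_C */4 -> active={job_C:*/4}
Op 6: register job_B */15 -> active={job_B:*/15, job_C:*/4}
Op 7: register job_C */18 -> active={job_B:*/15, job_C:*/18}
Op 8: register job_C */5 -> active={job_B:*/15, job_C:*/5}
Op 9: register job_A */12 -> active={job_A:*/12, job_B:*/15, job_C:*/5}
Op 10: register job_A */5 -> active={job_A:*/5, job_B:*/15, job_C:*/5}
Op 11: register job_A */9 -> active={job_A:*/9, job_B:*/15, job_C:*/5}
Final interval of job_B = 15
Next fire of job_B after T=281: (281//15+1)*15 = 285

Answer: interval=15 next_fire=285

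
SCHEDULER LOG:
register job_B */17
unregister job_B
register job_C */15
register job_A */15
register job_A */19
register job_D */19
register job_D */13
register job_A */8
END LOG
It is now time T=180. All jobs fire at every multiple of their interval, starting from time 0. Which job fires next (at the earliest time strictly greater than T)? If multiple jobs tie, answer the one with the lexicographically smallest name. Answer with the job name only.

Answer: job_D

Derivation:
Op 1: register job_B */17 -> active={job_B:*/17}
Op 2: unregister job_B -> active={}
Op 3: register job_C */15 -> active={job_C:*/15}
Op 4: register job_A */15 -> active={job_A:*/15, job_C:*/15}
Op 5: register job_A */19 -> active={job_A:*/19, job_C:*/15}
Op 6: register job_D */19 -> active={job_A:*/19, job_C:*/15, job_D:*/19}
Op 7: register job_D */13 -> active={job_A:*/19, job_C:*/15, job_D:*/13}
Op 8: register job_A */8 -> active={job_A:*/8, job_C:*/15, job_D:*/13}
  job_A: interval 8, next fire after T=180 is 184
  job_C: interval 15, next fire after T=180 is 195
  job_D: interval 13, next fire after T=180 is 182
Earliest = 182, winner (lex tiebreak) = job_D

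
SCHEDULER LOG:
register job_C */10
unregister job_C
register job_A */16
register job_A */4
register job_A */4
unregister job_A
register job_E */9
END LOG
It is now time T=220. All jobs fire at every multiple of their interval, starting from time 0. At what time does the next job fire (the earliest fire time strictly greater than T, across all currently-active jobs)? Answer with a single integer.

Op 1: register job_C */10 -> active={job_C:*/10}
Op 2: unregister job_C -> active={}
Op 3: register job_A */16 -> active={job_A:*/16}
Op 4: register job_A */4 -> active={job_A:*/4}
Op 5: register job_A */4 -> active={job_A:*/4}
Op 6: unregister job_A -> active={}
Op 7: register job_E */9 -> active={job_E:*/9}
  job_E: interval 9, next fire after T=220 is 225
Earliest fire time = 225 (job job_E)

Answer: 225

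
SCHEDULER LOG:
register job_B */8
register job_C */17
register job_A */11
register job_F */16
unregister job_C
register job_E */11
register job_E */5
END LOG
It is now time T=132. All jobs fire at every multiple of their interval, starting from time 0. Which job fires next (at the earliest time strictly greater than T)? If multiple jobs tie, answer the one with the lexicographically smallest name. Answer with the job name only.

Op 1: register job_B */8 -> active={job_B:*/8}
Op 2: register job_C */17 -> active={job_B:*/8, job_C:*/17}
Op 3: register job_A */11 -> active={job_A:*/11, job_B:*/8, job_C:*/17}
Op 4: register job_F */16 -> active={job_A:*/11, job_B:*/8, job_C:*/17, job_F:*/16}
Op 5: unregister job_C -> active={job_A:*/11, job_B:*/8, job_F:*/16}
Op 6: register job_E */11 -> active={job_A:*/11, job_B:*/8, job_E:*/11, job_F:*/16}
Op 7: register job_E */5 -> active={job_A:*/11, job_B:*/8, job_E:*/5, job_F:*/16}
  job_A: interval 11, next fire after T=132 is 143
  job_B: interval 8, next fire after T=132 is 136
  job_E: interval 5, next fire after T=132 is 135
  job_F: interval 16, next fire after T=132 is 144
Earliest = 135, winner (lex tiebreak) = job_E

Answer: job_E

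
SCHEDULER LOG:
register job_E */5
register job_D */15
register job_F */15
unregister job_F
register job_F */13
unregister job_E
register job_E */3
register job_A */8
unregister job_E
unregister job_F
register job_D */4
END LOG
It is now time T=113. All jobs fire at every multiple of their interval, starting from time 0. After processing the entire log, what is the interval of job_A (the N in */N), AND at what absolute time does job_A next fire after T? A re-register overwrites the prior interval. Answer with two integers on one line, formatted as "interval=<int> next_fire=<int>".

Answer: interval=8 next_fire=120

Derivation:
Op 1: register job_E */5 -> active={job_E:*/5}
Op 2: register job_D */15 -> active={job_D:*/15, job_E:*/5}
Op 3: register job_F */15 -> active={job_D:*/15, job_E:*/5, job_F:*/15}
Op 4: unregister job_F -> active={job_D:*/15, job_E:*/5}
Op 5: register job_F */13 -> active={job_D:*/15, job_E:*/5, job_F:*/13}
Op 6: unregister job_E -> active={job_D:*/15, job_F:*/13}
Op 7: register job_E */3 -> active={job_D:*/15, job_E:*/3, job_F:*/13}
Op 8: register job_A */8 -> active={job_A:*/8, job_D:*/15, job_E:*/3, job_F:*/13}
Op 9: unregister job_E -> active={job_A:*/8, job_D:*/15, job_F:*/13}
Op 10: unregister job_F -> active={job_A:*/8, job_D:*/15}
Op 11: register job_D */4 -> active={job_A:*/8, job_D:*/4}
Final interval of job_A = 8
Next fire of job_A after T=113: (113//8+1)*8 = 120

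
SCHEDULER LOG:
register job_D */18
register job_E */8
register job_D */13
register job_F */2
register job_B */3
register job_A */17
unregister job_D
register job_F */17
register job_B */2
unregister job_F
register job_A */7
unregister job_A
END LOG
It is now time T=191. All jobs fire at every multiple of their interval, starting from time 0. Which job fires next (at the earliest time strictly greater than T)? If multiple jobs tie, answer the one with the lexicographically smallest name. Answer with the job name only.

Answer: job_B

Derivation:
Op 1: register job_D */18 -> active={job_D:*/18}
Op 2: register job_E */8 -> active={job_D:*/18, job_E:*/8}
Op 3: register job_D */13 -> active={job_D:*/13, job_E:*/8}
Op 4: register job_F */2 -> active={job_D:*/13, job_E:*/8, job_F:*/2}
Op 5: register job_B */3 -> active={job_B:*/3, job_D:*/13, job_E:*/8, job_F:*/2}
Op 6: register job_A */17 -> active={job_A:*/17, job_B:*/3, job_D:*/13, job_E:*/8, job_F:*/2}
Op 7: unregister job_D -> active={job_A:*/17, job_B:*/3, job_E:*/8, job_F:*/2}
Op 8: register job_F */17 -> active={job_A:*/17, job_B:*/3, job_E:*/8, job_F:*/17}
Op 9: register job_B */2 -> active={job_A:*/17, job_B:*/2, job_E:*/8, job_F:*/17}
Op 10: unregister job_F -> active={job_A:*/17, job_B:*/2, job_E:*/8}
Op 11: register job_A */7 -> active={job_A:*/7, job_B:*/2, job_E:*/8}
Op 12: unregister job_A -> active={job_B:*/2, job_E:*/8}
  job_B: interval 2, next fire after T=191 is 192
  job_E: interval 8, next fire after T=191 is 192
Earliest = 192, winner (lex tiebreak) = job_B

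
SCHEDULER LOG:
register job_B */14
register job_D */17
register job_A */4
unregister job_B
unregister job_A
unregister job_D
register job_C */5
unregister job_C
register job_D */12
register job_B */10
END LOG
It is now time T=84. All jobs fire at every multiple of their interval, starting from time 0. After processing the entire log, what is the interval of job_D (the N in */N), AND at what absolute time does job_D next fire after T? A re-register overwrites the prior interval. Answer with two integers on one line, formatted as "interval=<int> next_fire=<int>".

Answer: interval=12 next_fire=96

Derivation:
Op 1: register job_B */14 -> active={job_B:*/14}
Op 2: register job_D */17 -> active={job_B:*/14, job_D:*/17}
Op 3: register job_A */4 -> active={job_A:*/4, job_B:*/14, job_D:*/17}
Op 4: unregister job_B -> active={job_A:*/4, job_D:*/17}
Op 5: unregister job_A -> active={job_D:*/17}
Op 6: unregister job_D -> active={}
Op 7: register job_C */5 -> active={job_C:*/5}
Op 8: unregister job_C -> active={}
Op 9: register job_D */12 -> active={job_D:*/12}
Op 10: register job_B */10 -> active={job_B:*/10, job_D:*/12}
Final interval of job_D = 12
Next fire of job_D after T=84: (84//12+1)*12 = 96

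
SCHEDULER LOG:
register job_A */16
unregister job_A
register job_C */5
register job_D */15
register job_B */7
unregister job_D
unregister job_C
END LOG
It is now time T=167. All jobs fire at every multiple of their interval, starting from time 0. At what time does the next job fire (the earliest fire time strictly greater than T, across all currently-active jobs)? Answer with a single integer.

Answer: 168

Derivation:
Op 1: register job_A */16 -> active={job_A:*/16}
Op 2: unregister job_A -> active={}
Op 3: register job_C */5 -> active={job_C:*/5}
Op 4: register job_D */15 -> active={job_C:*/5, job_D:*/15}
Op 5: register job_B */7 -> active={job_B:*/7, job_C:*/5, job_D:*/15}
Op 6: unregister job_D -> active={job_B:*/7, job_C:*/5}
Op 7: unregister job_C -> active={job_B:*/7}
  job_B: interval 7, next fire after T=167 is 168
Earliest fire time = 168 (job job_B)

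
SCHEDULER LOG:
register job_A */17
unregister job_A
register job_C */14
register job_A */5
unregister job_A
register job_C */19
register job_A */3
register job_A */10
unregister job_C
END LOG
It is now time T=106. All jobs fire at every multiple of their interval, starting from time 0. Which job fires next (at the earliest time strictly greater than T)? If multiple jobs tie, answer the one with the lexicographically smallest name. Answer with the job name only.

Op 1: register job_A */17 -> active={job_A:*/17}
Op 2: unregister job_A -> active={}
Op 3: register job_C */14 -> active={job_C:*/14}
Op 4: register job_A */5 -> active={job_A:*/5, job_C:*/14}
Op 5: unregister job_A -> active={job_C:*/14}
Op 6: register job_C */19 -> active={job_C:*/19}
Op 7: register job_A */3 -> active={job_A:*/3, job_C:*/19}
Op 8: register job_A */10 -> active={job_A:*/10, job_C:*/19}
Op 9: unregister job_C -> active={job_A:*/10}
  job_A: interval 10, next fire after T=106 is 110
Earliest = 110, winner (lex tiebreak) = job_A

Answer: job_A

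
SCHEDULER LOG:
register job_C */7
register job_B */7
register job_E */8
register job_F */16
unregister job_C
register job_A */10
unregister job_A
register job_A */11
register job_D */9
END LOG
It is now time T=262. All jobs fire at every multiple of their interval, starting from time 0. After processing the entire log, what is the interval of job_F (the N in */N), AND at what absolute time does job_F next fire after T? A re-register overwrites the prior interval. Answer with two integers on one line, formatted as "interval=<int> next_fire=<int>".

Answer: interval=16 next_fire=272

Derivation:
Op 1: register job_C */7 -> active={job_C:*/7}
Op 2: register job_B */7 -> active={job_B:*/7, job_C:*/7}
Op 3: register job_E */8 -> active={job_B:*/7, job_C:*/7, job_E:*/8}
Op 4: register job_F */16 -> active={job_B:*/7, job_C:*/7, job_E:*/8, job_F:*/16}
Op 5: unregister job_C -> active={job_B:*/7, job_E:*/8, job_F:*/16}
Op 6: register job_A */10 -> active={job_A:*/10, job_B:*/7, job_E:*/8, job_F:*/16}
Op 7: unregister job_A -> active={job_B:*/7, job_E:*/8, job_F:*/16}
Op 8: register job_A */11 -> active={job_A:*/11, job_B:*/7, job_E:*/8, job_F:*/16}
Op 9: register job_D */9 -> active={job_A:*/11, job_B:*/7, job_D:*/9, job_E:*/8, job_F:*/16}
Final interval of job_F = 16
Next fire of job_F after T=262: (262//16+1)*16 = 272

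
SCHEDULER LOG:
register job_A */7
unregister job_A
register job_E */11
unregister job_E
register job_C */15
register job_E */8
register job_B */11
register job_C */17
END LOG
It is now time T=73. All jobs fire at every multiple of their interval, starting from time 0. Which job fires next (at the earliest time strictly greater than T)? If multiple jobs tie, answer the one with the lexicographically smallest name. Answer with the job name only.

Op 1: register job_A */7 -> active={job_A:*/7}
Op 2: unregister job_A -> active={}
Op 3: register job_E */11 -> active={job_E:*/11}
Op 4: unregister job_E -> active={}
Op 5: register job_C */15 -> active={job_C:*/15}
Op 6: register job_E */8 -> active={job_C:*/15, job_E:*/8}
Op 7: register job_B */11 -> active={job_B:*/11, job_C:*/15, job_E:*/8}
Op 8: register job_C */17 -> active={job_B:*/11, job_C:*/17, job_E:*/8}
  job_B: interval 11, next fire after T=73 is 77
  job_C: interval 17, next fire after T=73 is 85
  job_E: interval 8, next fire after T=73 is 80
Earliest = 77, winner (lex tiebreak) = job_B

Answer: job_B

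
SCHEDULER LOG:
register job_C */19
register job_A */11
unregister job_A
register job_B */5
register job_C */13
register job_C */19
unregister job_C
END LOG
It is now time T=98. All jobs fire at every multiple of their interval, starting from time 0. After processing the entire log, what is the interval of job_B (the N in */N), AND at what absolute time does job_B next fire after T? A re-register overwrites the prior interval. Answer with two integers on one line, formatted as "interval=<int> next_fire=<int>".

Op 1: register job_C */19 -> active={job_C:*/19}
Op 2: register job_A */11 -> active={job_A:*/11, job_C:*/19}
Op 3: unregister job_A -> active={job_C:*/19}
Op 4: register job_B */5 -> active={job_B:*/5, job_C:*/19}
Op 5: register job_C */13 -> active={job_B:*/5, job_C:*/13}
Op 6: register job_C */19 -> active={job_B:*/5, job_C:*/19}
Op 7: unregister job_C -> active={job_B:*/5}
Final interval of job_B = 5
Next fire of job_B after T=98: (98//5+1)*5 = 100

Answer: interval=5 next_fire=100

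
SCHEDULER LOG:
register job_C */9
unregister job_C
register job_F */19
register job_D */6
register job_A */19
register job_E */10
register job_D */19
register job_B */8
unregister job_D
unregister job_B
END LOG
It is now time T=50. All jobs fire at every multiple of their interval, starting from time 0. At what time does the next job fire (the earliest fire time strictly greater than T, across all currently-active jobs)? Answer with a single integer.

Answer: 57

Derivation:
Op 1: register job_C */9 -> active={job_C:*/9}
Op 2: unregister job_C -> active={}
Op 3: register job_F */19 -> active={job_F:*/19}
Op 4: register job_D */6 -> active={job_D:*/6, job_F:*/19}
Op 5: register job_A */19 -> active={job_A:*/19, job_D:*/6, job_F:*/19}
Op 6: register job_E */10 -> active={job_A:*/19, job_D:*/6, job_E:*/10, job_F:*/19}
Op 7: register job_D */19 -> active={job_A:*/19, job_D:*/19, job_E:*/10, job_F:*/19}
Op 8: register job_B */8 -> active={job_A:*/19, job_B:*/8, job_D:*/19, job_E:*/10, job_F:*/19}
Op 9: unregister job_D -> active={job_A:*/19, job_B:*/8, job_E:*/10, job_F:*/19}
Op 10: unregister job_B -> active={job_A:*/19, job_E:*/10, job_F:*/19}
  job_A: interval 19, next fire after T=50 is 57
  job_E: interval 10, next fire after T=50 is 60
  job_F: interval 19, next fire after T=50 is 57
Earliest fire time = 57 (job job_A)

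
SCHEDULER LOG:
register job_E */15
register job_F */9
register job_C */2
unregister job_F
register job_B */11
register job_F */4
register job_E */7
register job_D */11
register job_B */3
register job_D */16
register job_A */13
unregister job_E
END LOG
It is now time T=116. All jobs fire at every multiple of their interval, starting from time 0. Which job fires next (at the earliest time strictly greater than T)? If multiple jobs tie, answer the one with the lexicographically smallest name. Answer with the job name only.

Answer: job_A

Derivation:
Op 1: register job_E */15 -> active={job_E:*/15}
Op 2: register job_F */9 -> active={job_E:*/15, job_F:*/9}
Op 3: register job_C */2 -> active={job_C:*/2, job_E:*/15, job_F:*/9}
Op 4: unregister job_F -> active={job_C:*/2, job_E:*/15}
Op 5: register job_B */11 -> active={job_B:*/11, job_C:*/2, job_E:*/15}
Op 6: register job_F */4 -> active={job_B:*/11, job_C:*/2, job_E:*/15, job_F:*/4}
Op 7: register job_E */7 -> active={job_B:*/11, job_C:*/2, job_E:*/7, job_F:*/4}
Op 8: register job_D */11 -> active={job_B:*/11, job_C:*/2, job_D:*/11, job_E:*/7, job_F:*/4}
Op 9: register job_B */3 -> active={job_B:*/3, job_C:*/2, job_D:*/11, job_E:*/7, job_F:*/4}
Op 10: register job_D */16 -> active={job_B:*/3, job_C:*/2, job_D:*/16, job_E:*/7, job_F:*/4}
Op 11: register job_A */13 -> active={job_A:*/13, job_B:*/3, job_C:*/2, job_D:*/16, job_E:*/7, job_F:*/4}
Op 12: unregister job_E -> active={job_A:*/13, job_B:*/3, job_C:*/2, job_D:*/16, job_F:*/4}
  job_A: interval 13, next fire after T=116 is 117
  job_B: interval 3, next fire after T=116 is 117
  job_C: interval 2, next fire after T=116 is 118
  job_D: interval 16, next fire after T=116 is 128
  job_F: interval 4, next fire after T=116 is 120
Earliest = 117, winner (lex tiebreak) = job_A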